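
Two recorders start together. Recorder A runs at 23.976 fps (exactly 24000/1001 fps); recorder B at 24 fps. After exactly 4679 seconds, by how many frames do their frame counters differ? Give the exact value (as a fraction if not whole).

112296/1001 frames

A emits 24000/1001 × 4679 = 112296000/1001 frames; B emits 24 × 4679 = 112296.
Difference = 112296/1001 frames (≈ 112.1838); B is ahead of A.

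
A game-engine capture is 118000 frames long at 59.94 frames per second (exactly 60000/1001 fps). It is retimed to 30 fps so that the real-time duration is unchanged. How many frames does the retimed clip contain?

59059 frames

Target frames = source frames × (target rate / source rate) = 118000 × (30)/(60000/1001) = 118000 × 1001/2000 = 59059.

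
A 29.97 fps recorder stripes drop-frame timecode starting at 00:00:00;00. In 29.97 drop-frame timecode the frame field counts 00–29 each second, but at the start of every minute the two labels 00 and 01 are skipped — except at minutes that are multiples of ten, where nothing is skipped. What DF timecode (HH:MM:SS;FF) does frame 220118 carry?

Ten DF minutes hold 17982 frames, so frame 220118 lies in block 12 (frames 215784–233765) with 4334 frames into that block.
The block's first minute is 1800 frames and the rest 1798 each; 4334 frames reaches minute 2, so 12 × 18 + 2 × 2 = 220 labels have been skipped so far.
Adding those back, label number 220118 + 220 = 220338 at 30 labels/s is 7344 s + 18 f = 2 h 2 min 24 s frame 18, i.e. 02:02:24;18.

02:02:24;18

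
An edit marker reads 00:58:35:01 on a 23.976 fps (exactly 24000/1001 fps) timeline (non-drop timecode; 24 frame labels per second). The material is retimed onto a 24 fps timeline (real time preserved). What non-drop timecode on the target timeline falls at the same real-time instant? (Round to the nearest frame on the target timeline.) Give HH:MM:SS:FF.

00:58:38:13

Source frame index: (0×3600 + 58×60 + 35) × 24 + 1 = 84361.
Real time: 84361 / (24000/1001) = 84445361/24000 s.
Target frame: (84445361/24000) × (24) = 84445361/1000 ≈ 84445.361 → 84445.
At 24 labels/s: frame 84445 → 00:58:38:13.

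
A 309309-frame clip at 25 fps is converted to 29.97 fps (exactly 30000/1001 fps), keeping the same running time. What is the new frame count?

370800 frames

Target frames = source frames × (target rate / source rate) = 309309 × (30000/1001)/(25) = 309309 × 1200/1001 = 370800.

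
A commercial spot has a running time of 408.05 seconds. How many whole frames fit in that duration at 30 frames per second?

Frames = 408.05 × 30 = 24483/2 ≈ 12241.5000.
Complete frames: 12241.

12241 frames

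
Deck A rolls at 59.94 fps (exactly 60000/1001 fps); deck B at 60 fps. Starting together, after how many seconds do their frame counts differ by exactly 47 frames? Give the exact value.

The gap grows by |60 − 60000/1001| = 60/1001 frames per second.
Time for a 47-frame gap: 47 ÷ (60/1001) = 47047/60 s.

47047/60 seconds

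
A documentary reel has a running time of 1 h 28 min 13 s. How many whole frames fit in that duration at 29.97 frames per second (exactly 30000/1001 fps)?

158631 frames

1 h 28 min 13 s = 5293 s.
Frames = 5293 × 30000/1001 = 158790000/1001 ≈ 158631.3686.
Complete frames: 158631.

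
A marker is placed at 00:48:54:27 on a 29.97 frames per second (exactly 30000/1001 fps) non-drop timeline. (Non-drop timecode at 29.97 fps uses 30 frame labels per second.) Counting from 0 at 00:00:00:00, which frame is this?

frame 88047

Total seconds to the label: (0 × 3600 + 48 × 60 + 54) = 2934.
Frame index = 2934 × 30 + 27 = 88047.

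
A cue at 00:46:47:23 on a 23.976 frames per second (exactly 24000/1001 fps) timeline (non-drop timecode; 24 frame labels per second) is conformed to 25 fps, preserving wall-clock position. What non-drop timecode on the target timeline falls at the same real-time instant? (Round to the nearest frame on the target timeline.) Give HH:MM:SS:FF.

00:46:50:19

Source frame index: (0×3600 + 46×60 + 47) × 24 + 23 = 67391.
Real time: 67391 / (24000/1001) = 67458391/24000 s.
Target frame: (67458391/24000) × (25) = 67458391/960 ≈ 70269.157 → 70269.
At 25 labels/s: frame 70269 → 00:46:50:19.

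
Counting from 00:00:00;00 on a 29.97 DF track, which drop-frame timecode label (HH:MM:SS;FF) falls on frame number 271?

Each 10-minute DF block holds 10 × 60 × 30 − 9 × 2 = 17982 frames. 271 ÷ 17982 → 0 full blocks, remainder 271.
Within the partial block the first minute is 1800 frames and each further minute 1798, so 0 further minute boundaries passed. Total skipped labels = 18 × 0 + 2 × 0 = 0.
Non-drop label index = 271 + 0 = 271; at 30 labels/s that is 00:00:09:01, i.e. DF 00:00:09;01.

00:00:09;01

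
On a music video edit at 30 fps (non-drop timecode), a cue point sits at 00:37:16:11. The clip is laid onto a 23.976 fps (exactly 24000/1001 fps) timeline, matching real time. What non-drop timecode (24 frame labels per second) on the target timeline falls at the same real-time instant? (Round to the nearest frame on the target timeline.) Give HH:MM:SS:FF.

00:37:14:03

Source frame index: (0×3600 + 37×60 + 16) × 30 + 11 = 67091.
Real time: 67091 / (30) = 67091/30 s.
Target frame: (67091/30) × (24000/1001) = 53672800/1001 ≈ 53619.181 → 53619.
At 24 labels/s: frame 53619 → 00:37:14:03.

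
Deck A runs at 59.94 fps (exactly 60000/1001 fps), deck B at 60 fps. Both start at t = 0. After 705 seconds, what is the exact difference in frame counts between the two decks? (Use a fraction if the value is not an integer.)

42300/1001 frames

A emits 60000/1001 × 705 = 42300000/1001 frames; B emits 60 × 705 = 42300.
Difference = 42300/1001 frames (≈ 42.2577); B is ahead of A.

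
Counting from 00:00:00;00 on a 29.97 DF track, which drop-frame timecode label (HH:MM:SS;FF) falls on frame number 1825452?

16:55:09;10

Ten DF minutes hold 17982 frames, so frame 1825452 lies in block 101 (frames 1816182–1834163) with 9270 frames into that block.
The block's first minute is 1800 frames and the rest 1798 each; 9270 frames reaches minute 5, so 101 × 18 + 5 × 2 = 1828 labels have been skipped so far.
Adding those back, label number 1825452 + 1828 = 1827280 at 30 labels/s is 60909 s + 10 f = 16 h 55 min 9 s frame 10, i.e. 16:55:09;10.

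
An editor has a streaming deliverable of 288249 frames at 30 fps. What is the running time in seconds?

9608.3 seconds

Running time = 288249 / (30) = 9608.3 s.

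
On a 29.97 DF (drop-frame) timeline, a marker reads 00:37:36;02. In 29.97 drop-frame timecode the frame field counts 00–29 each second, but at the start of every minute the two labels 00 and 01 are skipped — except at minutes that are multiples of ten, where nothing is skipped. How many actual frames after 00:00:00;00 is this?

67614

As if non-drop at 30 labels/s: (0 × 3600 + 37 × 60 + 36) × 30 + 2 = 67682.
Minute boundaries passed: 37; those not divisible by 10: 37 − 3 = 34; dropped labels = 2 × 34 = 68.
Actual frame index = 67682 − 68 = 67614.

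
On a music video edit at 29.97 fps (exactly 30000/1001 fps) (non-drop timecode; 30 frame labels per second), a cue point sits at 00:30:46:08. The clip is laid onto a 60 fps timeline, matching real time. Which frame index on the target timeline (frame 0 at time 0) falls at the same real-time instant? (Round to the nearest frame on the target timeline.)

frame 110887

Source frame index: (0×3600 + 30×60 + 46) × 30 + 8 = 55388.
Real time: 55388 / (30000/1001) = 13860847/7500 s.
Target frame: (13860847/7500) × (60) = 13860847/125 ≈ 110886.776 → 110887.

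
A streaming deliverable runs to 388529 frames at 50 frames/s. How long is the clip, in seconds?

Running time = 388529 / (50) = 7770.58 s.

7770.58 seconds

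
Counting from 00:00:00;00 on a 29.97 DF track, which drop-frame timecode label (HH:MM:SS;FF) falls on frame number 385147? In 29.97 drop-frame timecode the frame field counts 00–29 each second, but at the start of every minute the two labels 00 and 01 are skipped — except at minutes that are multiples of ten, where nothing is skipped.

03:34:11;03

Each 10-minute DF block holds 10 × 60 × 30 − 9 × 2 = 17982 frames. 385147 ÷ 17982 → 21 full blocks, remainder 7525.
Within the partial block the first minute is 1800 frames and each further minute 1798, so 4 further minute boundaries passed. Total skipped labels = 18 × 21 + 2 × 4 = 386.
Non-drop label index = 385147 + 386 = 385533; at 30 labels/s that is 03:34:11:03, i.e. DF 03:34:11;03.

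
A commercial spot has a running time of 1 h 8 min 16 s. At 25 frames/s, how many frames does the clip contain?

1 h 8 min 16 s = 4096 s.
Frames = 4096 × 25 = 102400.

102400 frames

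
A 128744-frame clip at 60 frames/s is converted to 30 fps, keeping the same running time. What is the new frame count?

Frames at target rate = 128744 × (30) / (60) = 64372.

64372 frames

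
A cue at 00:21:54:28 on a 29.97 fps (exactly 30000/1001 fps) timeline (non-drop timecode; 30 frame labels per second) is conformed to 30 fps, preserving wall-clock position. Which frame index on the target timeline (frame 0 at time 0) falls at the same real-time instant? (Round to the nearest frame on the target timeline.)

frame 39487

Source frame index: (0×3600 + 21×60 + 54) × 30 + 28 = 39448.
Real time: 39448 / (30000/1001) = 4935931/3750 s.
Target frame: (4935931/3750) × (30) = 4935931/125 ≈ 39487.448 → 39487.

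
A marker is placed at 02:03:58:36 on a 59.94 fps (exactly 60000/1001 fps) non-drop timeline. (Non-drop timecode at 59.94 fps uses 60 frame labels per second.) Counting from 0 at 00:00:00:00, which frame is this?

Total seconds to the label: (2 × 3600 + 3 × 60 + 58) = 7438.
Frame index = 7438 × 60 + 36 = 446316.

446316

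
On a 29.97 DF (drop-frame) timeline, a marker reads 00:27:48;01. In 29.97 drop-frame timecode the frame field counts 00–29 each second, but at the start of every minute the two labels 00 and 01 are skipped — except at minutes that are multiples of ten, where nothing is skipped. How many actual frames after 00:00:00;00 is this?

49991

As if non-drop at 30 labels/s: (0 × 3600 + 27 × 60 + 48) × 30 + 1 = 50041.
Minute boundaries passed: 27; those not divisible by 10: 27 − 2 = 25; dropped labels = 2 × 25 = 50.
Actual frame index = 50041 − 50 = 49991.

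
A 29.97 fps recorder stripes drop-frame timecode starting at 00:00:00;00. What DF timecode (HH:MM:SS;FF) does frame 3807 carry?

00:02:07;01

Each 10-minute DF block holds 10 × 60 × 30 − 9 × 2 = 17982 frames. 3807 ÷ 17982 → 0 full blocks, remainder 3807.
Within the partial block the first minute is 1800 frames and each further minute 1798, so 2 further minute boundaries passed. Total skipped labels = 18 × 0 + 2 × 2 = 4.
Non-drop label index = 3807 + 4 = 3811; at 30 labels/s that is 00:02:07:01, i.e. DF 00:02:07;01.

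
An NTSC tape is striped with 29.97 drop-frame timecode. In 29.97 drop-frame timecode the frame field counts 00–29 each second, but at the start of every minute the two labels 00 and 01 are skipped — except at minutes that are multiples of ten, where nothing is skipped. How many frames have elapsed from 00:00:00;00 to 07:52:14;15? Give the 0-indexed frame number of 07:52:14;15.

849185

Complete 10-minute blocks: 47, each 17982 frames → 845154.
Remaining 2 whole minutes in the current block: 1800 + 1 × 1798 = 3598 frames.
Within the current minute: 14 × 30 + 15 − 2 = 433 (labels ;00/;01 skipped at this minute). Total = 845154 + 3598 + 433 = 849185.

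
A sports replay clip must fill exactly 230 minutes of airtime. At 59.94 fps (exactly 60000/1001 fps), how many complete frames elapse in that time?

827172 frames

230 min = 13800 s.
Frames = 13800 × 60000/1001 = 828000000/1001 ≈ 827172.8272.
Complete frames: 827172.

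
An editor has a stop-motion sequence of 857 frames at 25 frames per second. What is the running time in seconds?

Running time = 857 / (25) = 34.28 s.

34.28 seconds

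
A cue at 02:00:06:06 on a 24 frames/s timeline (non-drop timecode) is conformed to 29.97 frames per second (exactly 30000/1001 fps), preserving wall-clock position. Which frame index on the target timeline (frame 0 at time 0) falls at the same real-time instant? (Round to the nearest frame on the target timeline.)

Source frame index: (2×3600 + 0×60 + 6) × 24 + 6 = 172950.
Real time: 172950 / (24) = 28825/4 s.
Target frame: (28825/4) × (30000/1001) = 216187500/1001 ≈ 215971.528 → 215972.

frame 215972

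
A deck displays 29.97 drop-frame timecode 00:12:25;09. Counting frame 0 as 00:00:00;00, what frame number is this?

22337

Complete 10-minute blocks: 1, each 17982 frames → 17982.
Remaining 2 whole minutes in the current block: 1800 + 1 × 1798 = 3598 frames.
Within the current minute: 25 × 30 + 9 − 2 = 757 (labels ;00/;01 skipped at this minute). Total = 17982 + 3598 + 757 = 22337.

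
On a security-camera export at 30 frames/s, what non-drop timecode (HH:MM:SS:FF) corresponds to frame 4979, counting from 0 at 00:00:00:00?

00:02:45:29

4979 ÷ 30 = 165 full seconds, remainder 29 frames.
165 s = 0 h 2 min 45 s.
Timecode: 00:02:45:29.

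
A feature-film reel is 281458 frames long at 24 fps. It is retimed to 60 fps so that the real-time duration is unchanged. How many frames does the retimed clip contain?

Target frames = source frames × (target rate / source rate) = 281458 × (60)/(24) = 281458 × 5/2 = 703645.

703645 frames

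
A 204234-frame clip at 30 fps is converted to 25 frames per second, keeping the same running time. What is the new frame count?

170195 frames

Frames at target rate = 204234 × (25) / (30) = 170195.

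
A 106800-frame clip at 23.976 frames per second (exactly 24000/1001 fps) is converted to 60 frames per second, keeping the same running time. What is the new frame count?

267267 frames

Target frames = source frames × (target rate / source rate) = 106800 × (60)/(24000/1001) = 106800 × 1001/400 = 267267.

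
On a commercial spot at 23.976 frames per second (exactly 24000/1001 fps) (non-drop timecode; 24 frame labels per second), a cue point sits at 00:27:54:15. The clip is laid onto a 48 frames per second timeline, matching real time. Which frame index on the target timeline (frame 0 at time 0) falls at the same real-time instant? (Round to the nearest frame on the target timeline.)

frame 80462

Source frame index: (0×3600 + 27×60 + 54) × 24 + 15 = 40191.
Real time: 40191 / (24000/1001) = 13410397/8000 s.
Target frame: (13410397/8000) × (48) = 40231191/500 ≈ 80462.382 → 80462.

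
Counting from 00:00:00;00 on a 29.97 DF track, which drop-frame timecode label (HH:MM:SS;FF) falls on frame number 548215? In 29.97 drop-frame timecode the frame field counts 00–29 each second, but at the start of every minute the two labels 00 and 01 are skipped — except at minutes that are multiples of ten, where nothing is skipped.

Ten DF minutes hold 17982 frames, so frame 548215 lies in block 30 (frames 539460–557441) with 8755 frames into that block.
The block's first minute is 1800 frames and the rest 1798 each; 8755 frames reaches minute 4, so 30 × 18 + 4 × 2 = 548 labels have been skipped so far.
Adding those back, label number 548215 + 548 = 548763 at 30 labels/s is 18292 s + 3 f = 5 h 4 min 52 s frame 3, i.e. 05:04:52;03.

05:04:52;03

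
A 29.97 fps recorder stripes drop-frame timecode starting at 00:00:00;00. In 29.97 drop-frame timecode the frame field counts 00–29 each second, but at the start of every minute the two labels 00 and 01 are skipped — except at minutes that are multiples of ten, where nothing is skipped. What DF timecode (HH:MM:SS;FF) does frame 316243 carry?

Each 10-minute DF block holds 10 × 60 × 30 − 9 × 2 = 17982 frames. 316243 ÷ 17982 → 17 full blocks, remainder 10549.
Within the partial block the first minute is 1800 frames and each further minute 1798, so 5 further minute boundaries passed. Total skipped labels = 18 × 17 + 2 × 5 = 316.
Non-drop label index = 316243 + 316 = 316559; at 30 labels/s that is 02:55:51:29, i.e. DF 02:55:51;29.

02:55:51;29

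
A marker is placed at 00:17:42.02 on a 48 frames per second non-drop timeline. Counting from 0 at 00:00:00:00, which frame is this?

Total seconds to the label: (0 × 3600 + 17 × 60 + 42) = 1062.
Frame index = 1062 × 48 + 2 = 50978.

frame 50978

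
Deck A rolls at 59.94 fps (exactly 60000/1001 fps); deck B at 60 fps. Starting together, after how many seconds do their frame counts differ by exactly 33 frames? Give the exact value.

The gap grows by |60 − 60000/1001| = 60/1001 frames per second.
Time for a 33-frame gap: 33 ÷ (60/1001) = 550.55 s.

550.55 seconds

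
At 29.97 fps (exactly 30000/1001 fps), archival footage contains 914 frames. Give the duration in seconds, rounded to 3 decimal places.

30.497 seconds

Running time = 914 × 1001/30000 = 457457/15000 s ≈ 30.497 s.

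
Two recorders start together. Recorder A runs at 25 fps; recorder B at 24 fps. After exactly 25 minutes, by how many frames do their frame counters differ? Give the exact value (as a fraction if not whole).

25 min = 1500 s.
A emits 25 × 1500 = 37500 frames; B emits 24 × 1500 = 36000.
Difference = 1500 frames; B is behind A.

1500 frames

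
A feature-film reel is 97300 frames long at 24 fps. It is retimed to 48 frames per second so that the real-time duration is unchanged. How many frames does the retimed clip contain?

194600 frames

Target frames = source frames × (target rate / source rate) = 97300 × (48)/(24) = 97300 × 2 = 194600.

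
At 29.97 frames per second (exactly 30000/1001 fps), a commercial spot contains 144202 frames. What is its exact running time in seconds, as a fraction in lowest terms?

72173101/15000 seconds

Running time = 144202 ÷ (30000/1001) = 144202 × 1001/30000 = 72173101/15000 s.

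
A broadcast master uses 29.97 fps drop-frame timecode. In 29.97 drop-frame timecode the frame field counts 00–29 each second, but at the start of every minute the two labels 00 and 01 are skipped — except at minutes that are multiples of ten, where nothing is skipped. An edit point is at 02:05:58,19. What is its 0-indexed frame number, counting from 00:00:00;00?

Complete 10-minute blocks: 12, each 17982 frames → 215784.
Remaining 5 whole minutes in the current block: 1800 + 4 × 1798 = 8992 frames.
Within the current minute: 58 × 30 + 19 − 2 = 1757 (labels ;00/;01 skipped at this minute). Total = 215784 + 8992 + 1757 = 226533.

226533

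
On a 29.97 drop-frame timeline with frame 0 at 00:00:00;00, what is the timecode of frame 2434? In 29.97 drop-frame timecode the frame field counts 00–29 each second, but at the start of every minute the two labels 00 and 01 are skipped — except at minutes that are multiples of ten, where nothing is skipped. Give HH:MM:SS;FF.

00:01:21;06

Ten DF minutes hold 17982 frames, so frame 2434 lies in block 0 (frames 0–17981) with 2434 frames into that block.
The block's first minute is 1800 frames and the rest 1798 each; 2434 frames reaches minute 1, so 0 × 18 + 1 × 2 = 2 labels have been skipped so far.
Adding those back, label number 2434 + 2 = 2436 at 30 labels/s is 81 s + 6 f = 0 h 1 min 21 s frame 6, i.e. 00:01:21;06.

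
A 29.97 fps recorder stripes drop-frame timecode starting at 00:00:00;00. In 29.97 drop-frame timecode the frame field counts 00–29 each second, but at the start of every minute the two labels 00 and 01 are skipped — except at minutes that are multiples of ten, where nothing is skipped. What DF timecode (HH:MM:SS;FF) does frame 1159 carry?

00:00:38;19

Ten DF minutes hold 17982 frames, so frame 1159 lies in block 0 (frames 0–17981) with 1159 frames into that block.
The block's first minute is 1800 frames and the rest 1798 each; 1159 frames reaches minute 0, so 0 × 18 + 0 × 2 = 0 labels have been skipped so far.
Adding those back, label number 1159 + 0 = 1159 at 30 labels/s is 38 s + 19 f = 0 h 0 min 38 s frame 19, i.e. 00:00:38;19.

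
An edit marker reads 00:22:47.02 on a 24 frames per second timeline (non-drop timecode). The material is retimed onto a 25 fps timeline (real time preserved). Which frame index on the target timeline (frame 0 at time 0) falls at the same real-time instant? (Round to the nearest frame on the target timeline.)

Source frame index: (0×3600 + 22×60 + 47) × 24 + 2 = 32810.
Real time: 32810 / (24) = 16405/12 s.
Target frame: (16405/12) × (25) = 410125/12 ≈ 34177.083 → 34177.

frame 34177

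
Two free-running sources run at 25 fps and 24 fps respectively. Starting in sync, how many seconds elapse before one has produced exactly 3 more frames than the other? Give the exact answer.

3 seconds

The gap grows by |24 − 25| = 1 frame per second.
Time for a 3-frame gap: 3 ÷ (1) = 3 s.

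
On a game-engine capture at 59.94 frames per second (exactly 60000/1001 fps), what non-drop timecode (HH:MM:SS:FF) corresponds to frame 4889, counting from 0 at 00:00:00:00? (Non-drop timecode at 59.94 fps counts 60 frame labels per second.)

4889 ÷ 60 = 81 full seconds, remainder 29 frames.
81 s = 0 h 1 min 21 s.
Timecode: 00:01:21:29.

00:01:21:29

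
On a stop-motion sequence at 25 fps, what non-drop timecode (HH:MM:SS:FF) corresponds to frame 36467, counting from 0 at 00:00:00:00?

36467 ÷ 25 = 1458 full seconds, remainder 17 frames.
1458 s = 0 h 24 min 18 s.
Timecode: 00:24:18:17.

00:24:18:17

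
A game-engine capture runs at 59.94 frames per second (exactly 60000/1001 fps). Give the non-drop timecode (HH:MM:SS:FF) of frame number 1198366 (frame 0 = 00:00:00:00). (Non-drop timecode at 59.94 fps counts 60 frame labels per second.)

1198366 ÷ 60 = 19972 full seconds, remainder 46 frames.
19972 s = 5 h 32 min 52 s.
Timecode: 05:32:52:46.

05:32:52:46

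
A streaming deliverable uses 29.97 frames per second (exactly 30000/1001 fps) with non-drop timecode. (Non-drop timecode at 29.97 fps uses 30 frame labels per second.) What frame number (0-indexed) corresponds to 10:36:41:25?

1146055

Total seconds to the label: (10 × 3600 + 36 × 60 + 41) = 38201.
Frame index = 38201 × 30 + 25 = 1146055.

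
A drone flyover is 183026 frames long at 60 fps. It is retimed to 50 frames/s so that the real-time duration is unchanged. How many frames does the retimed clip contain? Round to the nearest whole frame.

152522 frames

Frames at target rate = 183026 × (50) / (60) = 457565/3 ≈ 152521.667.
Nearest whole frame: 152522.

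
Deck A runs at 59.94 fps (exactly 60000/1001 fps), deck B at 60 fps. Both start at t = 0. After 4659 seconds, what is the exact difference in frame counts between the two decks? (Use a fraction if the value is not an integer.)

279540/1001 frames

A emits 60000/1001 × 4659 = 279540000/1001 frames; B emits 60 × 4659 = 279540.
Difference = 279540/1001 frames (≈ 279.2607); B is ahead of A.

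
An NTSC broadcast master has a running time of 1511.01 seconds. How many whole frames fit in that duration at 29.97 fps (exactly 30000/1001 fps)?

Frames = 1511.01 × 30000/1001 = 45330300/1001 ≈ 45285.0150.
Complete frames: 45285.

45285 frames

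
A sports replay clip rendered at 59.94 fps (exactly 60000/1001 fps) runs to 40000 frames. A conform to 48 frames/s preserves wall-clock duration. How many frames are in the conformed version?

32032 frames

Target frames = source frames × (target rate / source rate) = 40000 × (48)/(60000/1001) = 40000 × 1001/1250 = 32032.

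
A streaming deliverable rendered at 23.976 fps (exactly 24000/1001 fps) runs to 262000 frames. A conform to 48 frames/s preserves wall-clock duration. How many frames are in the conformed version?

524524 frames

Target frames = source frames × (target rate / source rate) = 262000 × (48)/(24000/1001) = 262000 × 1001/500 = 524524.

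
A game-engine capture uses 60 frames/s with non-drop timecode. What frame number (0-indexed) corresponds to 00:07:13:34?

frame 26014

Total seconds to the label: (0 × 3600 + 7 × 60 + 13) = 433.
Frame index = 433 × 60 + 34 = 26014.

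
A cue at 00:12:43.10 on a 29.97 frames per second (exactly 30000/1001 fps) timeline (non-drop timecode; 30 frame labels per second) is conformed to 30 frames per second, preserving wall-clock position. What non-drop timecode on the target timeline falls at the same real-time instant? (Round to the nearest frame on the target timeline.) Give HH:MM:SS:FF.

00:12:44:03

Source frame index: (0×3600 + 12×60 + 43) × 30 + 10 = 22900.
Real time: 22900 / (30000/1001) = 229229/300 s.
Target frame: (229229/300) × (30) = 229229/10 ≈ 22922.900 → 22923.
At 30 labels/s: frame 22923 → 00:12:44:03.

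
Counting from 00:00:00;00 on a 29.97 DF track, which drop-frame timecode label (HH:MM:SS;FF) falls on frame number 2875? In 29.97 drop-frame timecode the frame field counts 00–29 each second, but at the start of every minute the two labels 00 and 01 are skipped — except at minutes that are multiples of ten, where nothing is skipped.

Each 10-minute DF block holds 10 × 60 × 30 − 9 × 2 = 17982 frames. 2875 ÷ 17982 → 0 full blocks, remainder 2875.
Within the partial block the first minute is 1800 frames and each further minute 1798, so 1 further minute boundary passed. Total skipped labels = 18 × 0 + 2 × 1 = 2.
Non-drop label index = 2875 + 2 = 2877; at 30 labels/s that is 00:01:35:27, i.e. DF 00:01:35;27.

00:01:35;27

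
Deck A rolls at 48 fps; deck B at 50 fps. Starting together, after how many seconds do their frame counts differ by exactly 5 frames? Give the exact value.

2.5 seconds

The gap grows by |50 − 48| = 2 frames per second.
Time for a 5-frame gap: 5 ÷ (2) = 2.5 s.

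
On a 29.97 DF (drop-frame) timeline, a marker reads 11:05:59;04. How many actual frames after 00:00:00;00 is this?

As if non-drop at 30 labels/s: (11 × 3600 + 5 × 60 + 59) × 30 + 4 = 1198774.
Minute boundaries passed: 665; those not divisible by 10: 665 − 66 = 599; dropped labels = 2 × 599 = 1198.
Actual frame index = 1198774 − 1198 = 1197576.

1197576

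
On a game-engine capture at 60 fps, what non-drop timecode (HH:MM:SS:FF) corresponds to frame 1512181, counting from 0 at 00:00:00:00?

1512181 ÷ 60 = 25203 full seconds, remainder 1 frame.
25203 s = 7 h 0 min 3 s.
Timecode: 07:00:03:01.

07:00:03:01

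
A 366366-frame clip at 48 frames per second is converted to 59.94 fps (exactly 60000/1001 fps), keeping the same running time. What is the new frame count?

457500 frames

Target frames = source frames × (target rate / source rate) = 366366 × (60000/1001)/(48) = 366366 × 1250/1001 = 457500.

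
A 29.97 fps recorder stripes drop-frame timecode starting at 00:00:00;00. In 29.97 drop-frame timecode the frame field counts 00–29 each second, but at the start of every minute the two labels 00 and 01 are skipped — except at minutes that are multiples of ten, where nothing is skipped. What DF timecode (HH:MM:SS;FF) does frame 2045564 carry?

Each 10-minute DF block holds 10 × 60 × 30 − 9 × 2 = 17982 frames. 2045564 ÷ 17982 → 113 full blocks, remainder 13598.
Within the partial block the first minute is 1800 frames and each further minute 1798, so 7 further minute boundaries passed. Total skipped labels = 18 × 113 + 2 × 7 = 2048.
Non-drop label index = 2045564 + 2048 = 2047612; at 30 labels/s that is 18:57:33:22, i.e. DF 18:57:33;22.

18:57:33;22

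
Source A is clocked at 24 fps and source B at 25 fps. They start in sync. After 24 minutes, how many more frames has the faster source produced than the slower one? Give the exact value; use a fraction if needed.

1440 frames

24 min = 1440 s.
A emits 24 × 1440 = 34560 frames; B emits 25 × 1440 = 36000.
Difference = 1440 frames; B is ahead of A.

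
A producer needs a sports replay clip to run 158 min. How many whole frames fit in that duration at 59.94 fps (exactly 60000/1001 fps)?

568231 frames

158 min = 9480 s.
Frames = 9480 × 60000/1001 = 568800000/1001 ≈ 568231.7682.
Complete frames: 568231.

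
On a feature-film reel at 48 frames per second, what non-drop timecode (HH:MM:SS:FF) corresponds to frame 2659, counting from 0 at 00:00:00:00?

2659 ÷ 48 = 55 full seconds, remainder 19 frames.
55 s = 0 h 0 min 55 s.
Timecode: 00:00:55:19.

00:00:55:19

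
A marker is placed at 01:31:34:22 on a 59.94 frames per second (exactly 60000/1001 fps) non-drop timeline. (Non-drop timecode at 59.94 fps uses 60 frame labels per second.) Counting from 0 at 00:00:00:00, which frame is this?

frame 329662

Total seconds to the label: (1 × 3600 + 31 × 60 + 34) = 5494.
Frame index = 5494 × 60 + 22 = 329662.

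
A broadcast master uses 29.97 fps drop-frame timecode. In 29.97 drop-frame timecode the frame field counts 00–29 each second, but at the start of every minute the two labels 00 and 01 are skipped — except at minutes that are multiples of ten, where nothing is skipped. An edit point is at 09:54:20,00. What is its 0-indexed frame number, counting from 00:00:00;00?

Complete 10-minute blocks: 59, each 17982 frames → 1060938.
Remaining 4 whole minutes in the current block: 1800 + 3 × 1798 = 7194 frames.
Within the current minute: 20 × 30 + 0 − 2 = 598 (labels ;00/;01 skipped at this minute). Total = 1060938 + 7194 + 598 = 1068730.

1068730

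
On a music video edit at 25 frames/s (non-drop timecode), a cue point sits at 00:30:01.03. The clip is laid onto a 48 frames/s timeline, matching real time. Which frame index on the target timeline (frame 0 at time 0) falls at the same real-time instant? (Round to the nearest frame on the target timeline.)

frame 86454

Source frame index: (0×3600 + 30×60 + 1) × 25 + 3 = 45028.
Real time: 45028 / (25) = 45028/25 s.
Target frame: (45028/25) × (48) = 2161344/25 ≈ 86453.760 → 86454.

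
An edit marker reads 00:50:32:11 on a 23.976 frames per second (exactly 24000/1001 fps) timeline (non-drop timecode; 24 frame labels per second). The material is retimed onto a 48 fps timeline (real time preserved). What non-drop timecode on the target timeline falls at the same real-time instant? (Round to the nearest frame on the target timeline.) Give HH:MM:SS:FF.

00:50:35:24

Source frame index: (0×3600 + 50×60 + 32) × 24 + 11 = 72779.
Real time: 72779 / (24000/1001) = 72851779/24000 s.
Target frame: (72851779/24000) × (48) = 72851779/500 ≈ 145703.558 → 145704.
At 48 labels/s: frame 145704 → 00:50:35:24.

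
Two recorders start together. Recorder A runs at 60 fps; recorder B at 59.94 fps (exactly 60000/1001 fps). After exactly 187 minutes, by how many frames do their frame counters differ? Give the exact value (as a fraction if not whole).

187 min = 11220 s.
A emits 60 × 11220 = 673200 frames; B emits 60000/1001 × 11220 = 61200000/91.
Difference = 61200/91 frames (≈ 672.5275); B is behind A.

61200/91 frames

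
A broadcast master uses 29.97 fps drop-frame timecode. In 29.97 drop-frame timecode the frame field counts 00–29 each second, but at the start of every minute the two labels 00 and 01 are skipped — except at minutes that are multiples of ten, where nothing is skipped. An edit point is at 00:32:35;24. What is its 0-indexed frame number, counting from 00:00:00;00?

As if non-drop at 30 labels/s: (0 × 3600 + 32 × 60 + 35) × 30 + 24 = 58674.
Minute boundaries passed: 32; those not divisible by 10: 32 − 3 = 29; dropped labels = 2 × 29 = 58.
Actual frame index = 58674 − 58 = 58616.

58616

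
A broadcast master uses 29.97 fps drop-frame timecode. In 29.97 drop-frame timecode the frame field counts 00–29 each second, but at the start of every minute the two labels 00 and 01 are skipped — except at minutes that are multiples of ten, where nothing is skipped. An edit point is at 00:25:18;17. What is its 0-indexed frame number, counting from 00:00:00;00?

45511

As if non-drop at 30 labels/s: (0 × 3600 + 25 × 60 + 18) × 30 + 17 = 45557.
Minute boundaries passed: 25; those not divisible by 10: 25 − 2 = 23; dropped labels = 2 × 23 = 46.
Actual frame index = 45557 − 46 = 45511.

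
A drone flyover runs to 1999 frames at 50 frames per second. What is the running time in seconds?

39.98 seconds

Running time = 1999 / (50) = 39.98 s.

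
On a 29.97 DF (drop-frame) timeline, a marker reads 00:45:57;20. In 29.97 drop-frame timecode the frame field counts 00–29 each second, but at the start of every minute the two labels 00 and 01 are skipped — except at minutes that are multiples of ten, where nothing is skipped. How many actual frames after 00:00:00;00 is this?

Complete 10-minute blocks: 4, each 17982 frames → 71928.
Remaining 5 whole minutes in the current block: 1800 + 4 × 1798 = 8992 frames.
Within the current minute: 57 × 30 + 20 − 2 = 1728 (labels ;00/;01 skipped at this minute). Total = 71928 + 8992 + 1728 = 82648.

82648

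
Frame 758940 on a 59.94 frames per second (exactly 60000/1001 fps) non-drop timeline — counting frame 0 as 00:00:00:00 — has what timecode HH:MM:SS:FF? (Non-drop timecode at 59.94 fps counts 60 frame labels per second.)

03:30:49:00

758940 ÷ 60 = 12649 full seconds, remainder 0 frames.
12649 s = 3 h 30 min 49 s.
Timecode: 03:30:49:00.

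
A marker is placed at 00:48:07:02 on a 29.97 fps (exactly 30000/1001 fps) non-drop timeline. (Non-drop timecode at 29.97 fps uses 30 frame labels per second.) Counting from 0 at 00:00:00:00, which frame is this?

Total seconds to the label: (0 × 3600 + 48 × 60 + 7) = 2887.
Frame index = 2887 × 30 + 2 = 86612.

86612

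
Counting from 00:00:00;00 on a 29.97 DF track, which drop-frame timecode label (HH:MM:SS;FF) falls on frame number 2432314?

22:32:38;08

Each 10-minute DF block holds 10 × 60 × 30 − 9 × 2 = 17982 frames. 2432314 ÷ 17982 → 135 full blocks, remainder 4744.
Within the partial block the first minute is 1800 frames and each further minute 1798, so 2 further minute boundaries passed. Total skipped labels = 18 × 135 + 2 × 2 = 2434.
Non-drop label index = 2432314 + 2434 = 2434748; at 30 labels/s that is 22:32:38:08, i.e. DF 22:32:38;08.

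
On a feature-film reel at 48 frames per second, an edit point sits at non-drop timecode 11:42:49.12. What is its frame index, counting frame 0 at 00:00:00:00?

Total seconds to the label: (11 × 3600 + 42 × 60 + 49) = 42169.
Frame index = 42169 × 48 + 12 = 2024124.

2024124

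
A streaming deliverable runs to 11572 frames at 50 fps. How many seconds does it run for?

231.44 seconds

Running time = 11572 / (50) = 231.44 s.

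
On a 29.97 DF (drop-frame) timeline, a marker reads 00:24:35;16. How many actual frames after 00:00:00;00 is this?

44222

Complete 10-minute blocks: 2, each 17982 frames → 35964.
Remaining 4 whole minutes in the current block: 1800 + 3 × 1798 = 7194 frames.
Within the current minute: 35 × 30 + 16 − 2 = 1064 (labels ;00/;01 skipped at this minute). Total = 35964 + 7194 + 1064 = 44222.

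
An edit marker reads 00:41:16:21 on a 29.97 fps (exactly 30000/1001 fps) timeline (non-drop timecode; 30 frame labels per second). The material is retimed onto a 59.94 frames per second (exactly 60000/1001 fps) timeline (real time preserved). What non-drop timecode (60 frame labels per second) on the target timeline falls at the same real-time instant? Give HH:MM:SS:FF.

Source frame index: (0×3600 + 41×60 + 16) × 30 + 21 = 74301.
Real time: 74301 / (30000/1001) = 24791767/10000 s.
Target frame: (24791767/10000) × (60000/1001) = 148602.
At 60 labels/s: frame 148602 → 00:41:16:42.

00:41:16:42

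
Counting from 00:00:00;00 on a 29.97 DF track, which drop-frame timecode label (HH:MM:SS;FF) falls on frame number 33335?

Each 10-minute DF block holds 10 × 60 × 30 − 9 × 2 = 17982 frames. 33335 ÷ 17982 → 1 full block, remainder 15353.
Within the partial block the first minute is 1800 frames and each further minute 1798, so 8 further minute boundaries passed. Total skipped labels = 18 × 1 + 2 × 8 = 34.
Non-drop label index = 33335 + 34 = 33369; at 30 labels/s that is 00:18:32:09, i.e. DF 00:18:32;09.

00:18:32;09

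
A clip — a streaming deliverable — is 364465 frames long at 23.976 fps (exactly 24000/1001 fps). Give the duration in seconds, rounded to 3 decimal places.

15201.228 seconds

Running time = 364465 × 1001/24000 = 72965893/4800 s ≈ 15201.228 s.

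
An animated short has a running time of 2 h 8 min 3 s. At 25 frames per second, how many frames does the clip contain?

192075 frames

2 h 8 min 3 s = 7683 s.
Frames = 7683 × 25 = 192075.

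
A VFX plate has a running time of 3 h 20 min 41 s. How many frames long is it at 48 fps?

577968 frames

3 h 20 min 41 s = 12041 s.
Frames = 12041 × 48 = 577968.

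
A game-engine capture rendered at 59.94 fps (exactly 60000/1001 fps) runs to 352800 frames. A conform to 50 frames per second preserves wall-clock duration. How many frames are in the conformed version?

294294 frames

Target frames = source frames × (target rate / source rate) = 352800 × (50)/(60000/1001) = 352800 × 1001/1200 = 294294.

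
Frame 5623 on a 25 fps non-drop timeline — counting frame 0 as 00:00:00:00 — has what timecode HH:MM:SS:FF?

00:03:44:23

5623 ÷ 25 = 224 full seconds, remainder 23 frames.
224 s = 0 h 3 min 44 s.
Timecode: 00:03:44:23.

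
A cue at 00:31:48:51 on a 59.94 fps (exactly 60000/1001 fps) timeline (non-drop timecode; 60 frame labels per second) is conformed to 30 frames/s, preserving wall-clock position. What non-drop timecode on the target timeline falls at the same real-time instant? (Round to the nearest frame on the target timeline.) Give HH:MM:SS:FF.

00:31:50:23

Source frame index: (0×3600 + 31×60 + 48) × 60 + 51 = 114531.
Real time: 114531 / (60000/1001) = 38215177/20000 s.
Target frame: (38215177/20000) × (30) = 114645531/2000 ≈ 57322.766 → 57323.
At 30 labels/s: frame 57323 → 00:31:50:23.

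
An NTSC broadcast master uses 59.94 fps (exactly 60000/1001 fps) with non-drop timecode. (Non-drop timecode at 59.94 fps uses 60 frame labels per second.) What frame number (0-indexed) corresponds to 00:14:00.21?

frame 50421

Total seconds to the label: (0 × 3600 + 14 × 60 + 0) = 840.
Frame index = 840 × 60 + 21 = 50421.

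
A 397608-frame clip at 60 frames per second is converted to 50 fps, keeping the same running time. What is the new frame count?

Target frames = source frames × (target rate / source rate) = 397608 × (50)/(60) = 397608 × 5/6 = 331340.

331340 frames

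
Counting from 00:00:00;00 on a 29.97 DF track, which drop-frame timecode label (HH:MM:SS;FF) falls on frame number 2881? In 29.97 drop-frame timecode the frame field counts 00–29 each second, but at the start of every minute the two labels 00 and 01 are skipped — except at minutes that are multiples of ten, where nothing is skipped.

00:01:36;03

Ten DF minutes hold 17982 frames, so frame 2881 lies in block 0 (frames 0–17981) with 2881 frames into that block.
The block's first minute is 1800 frames and the rest 1798 each; 2881 frames reaches minute 1, so 0 × 18 + 1 × 2 = 2 labels have been skipped so far.
Adding those back, label number 2881 + 2 = 2883 at 30 labels/s is 96 s + 3 f = 0 h 1 min 36 s frame 3, i.e. 00:01:36;03.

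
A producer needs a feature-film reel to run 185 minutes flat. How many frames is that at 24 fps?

185 min = 11100 s.
Frames = 11100 × 24 = 266400.

266400 frames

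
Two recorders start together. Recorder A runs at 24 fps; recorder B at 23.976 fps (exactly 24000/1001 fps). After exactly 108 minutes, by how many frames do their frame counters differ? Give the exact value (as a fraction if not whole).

155520/1001 frames

108 min = 6480 s.
A emits 24 × 6480 = 155520 frames; B emits 24000/1001 × 6480 = 155520000/1001.
Difference = 155520/1001 frames (≈ 155.3646); B is behind A.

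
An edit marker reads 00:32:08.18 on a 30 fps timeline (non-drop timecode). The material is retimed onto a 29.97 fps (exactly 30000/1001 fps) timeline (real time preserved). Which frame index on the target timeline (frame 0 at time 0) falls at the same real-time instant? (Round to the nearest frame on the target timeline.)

Source frame index: (0×3600 + 32×60 + 8) × 30 + 18 = 57858.
Real time: 57858 / (30) = 9643/5 s.
Target frame: (9643/5) × (30000/1001) = 57858000/1001 ≈ 57800.200 → 57800.

frame 57800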